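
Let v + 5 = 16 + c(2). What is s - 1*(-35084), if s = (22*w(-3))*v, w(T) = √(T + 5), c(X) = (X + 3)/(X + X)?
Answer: 35084 + 539*√2/2 ≈ 35465.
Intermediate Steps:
c(X) = (3 + X)/(2*X) (c(X) = (3 + X)/((2*X)) = (3 + X)*(1/(2*X)) = (3 + X)/(2*X))
v = 49/4 (v = -5 + (16 + (½)*(3 + 2)/2) = -5 + (16 + (½)*(½)*5) = -5 + (16 + 5/4) = -5 + 69/4 = 49/4 ≈ 12.250)
w(T) = √(5 + T)
s = 539*√2/2 (s = (22*√(5 - 3))*(49/4) = (22*√2)*(49/4) = 539*√2/2 ≈ 381.13)
s - 1*(-35084) = 539*√2/2 - 1*(-35084) = 539*√2/2 + 35084 = 35084 + 539*√2/2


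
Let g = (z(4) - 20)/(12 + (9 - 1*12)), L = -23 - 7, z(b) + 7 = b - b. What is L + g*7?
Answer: -51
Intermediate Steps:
z(b) = -7 (z(b) = -7 + (b - b) = -7 + 0 = -7)
L = -30
g = -3 (g = (-7 - 20)/(12 + (9 - 1*12)) = -27/(12 + (9 - 12)) = -27/(12 - 3) = -27/9 = -27*⅑ = -3)
L + g*7 = -30 - 3*7 = -30 - 21 = -51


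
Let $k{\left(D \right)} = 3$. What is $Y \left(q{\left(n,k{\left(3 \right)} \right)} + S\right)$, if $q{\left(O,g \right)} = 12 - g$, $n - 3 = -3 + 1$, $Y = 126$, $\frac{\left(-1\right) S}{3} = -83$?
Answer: $32508$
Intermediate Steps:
$S = 249$ ($S = \left(-3\right) \left(-83\right) = 249$)
$n = 1$ ($n = 3 + \left(-3 + 1\right) = 3 - 2 = 1$)
$Y \left(q{\left(n,k{\left(3 \right)} \right)} + S\right) = 126 \left(\left(12 - 3\right) + 249\right) = 126 \left(9 + 249\right) = 126 \cdot 258 = 32508$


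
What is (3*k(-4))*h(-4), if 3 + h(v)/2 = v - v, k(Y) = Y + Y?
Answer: 144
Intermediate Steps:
k(Y) = 2*Y
h(v) = -6 (h(v) = -6 + 2*(v - v) = -6 + 2*0 = -6 + 0 = -6)
(3*k(-4))*h(-4) = (3*(2*(-4)))*(-6) = (3*(-8))*(-6) = -24*(-6) = 144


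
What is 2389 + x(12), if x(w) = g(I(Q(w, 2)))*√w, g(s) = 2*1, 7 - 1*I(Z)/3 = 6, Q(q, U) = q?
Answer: 2389 + 4*√3 ≈ 2395.9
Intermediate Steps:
I(Z) = 3 (I(Z) = 21 - 3*6 = 21 - 18 = 3)
g(s) = 2
x(w) = 2*√w
2389 + x(12) = 2389 + 2*√12 = 2389 + 2*(2*√3) = 2389 + 4*√3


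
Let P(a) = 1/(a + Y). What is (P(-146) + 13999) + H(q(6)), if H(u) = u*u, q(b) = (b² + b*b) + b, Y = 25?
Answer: 2430042/121 ≈ 20083.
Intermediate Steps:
q(b) = b + 2*b² (q(b) = (b² + b²) + b = 2*b² + b = b + 2*b²)
H(u) = u²
P(a) = 1/(25 + a) (P(a) = 1/(a + 25) = 1/(25 + a))
(P(-146) + 13999) + H(q(6)) = (1/(25 - 146) + 13999) + (6*(1 + 2*6))² = (1/(-121) + 13999) + (6*(1 + 12))² = (-1/121 + 13999) + (6*13)² = 1693878/121 + 78² = 1693878/121 + 6084 = 2430042/121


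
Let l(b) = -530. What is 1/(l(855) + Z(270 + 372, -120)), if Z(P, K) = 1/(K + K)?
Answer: -240/127201 ≈ -0.0018868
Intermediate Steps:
Z(P, K) = 1/(2*K)
1/(l(855) + Z(270 + 372, -120)) = 1/(-530 + (½)/(-120)) = 1/(-530 + (½)*(-1/120)) = 1/(-530 - 1/240) = 1/(-127201/240) = -240/127201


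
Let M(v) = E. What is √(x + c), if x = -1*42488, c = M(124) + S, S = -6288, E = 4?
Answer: 2*I*√12193 ≈ 220.84*I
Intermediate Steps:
M(v) = 4
c = -6284 (c = 4 - 6288 = -6284)
x = -42488
√(x + c) = √(-42488 - 6284) = √(-48772) = 2*I*√12193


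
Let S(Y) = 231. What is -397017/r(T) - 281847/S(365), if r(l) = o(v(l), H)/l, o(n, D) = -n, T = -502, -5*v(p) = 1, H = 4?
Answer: 76731381641/77 ≈ 9.9651e+8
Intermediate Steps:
v(p) = -1/5 (v(p) = -1/5*1 = -1/5)
r(l) = 1/(5*l) (r(l) = (-1*(-1/5))/l = 1/(5*l))
-397017/r(T) - 281847/S(365) = -397017/((1/5)/(-502)) - 281847/231 = -397017/((1/5)*(-1/502)) - 281847*1/231 = -397017/(-1/2510) - 93949/77 = -397017*(-2510) - 93949/77 = 996512670 - 93949/77 = 76731381641/77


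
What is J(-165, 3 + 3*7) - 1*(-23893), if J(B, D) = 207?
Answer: 24100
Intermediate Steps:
J(-165, 3 + 3*7) - 1*(-23893) = 207 - 1*(-23893) = 207 + 23893 = 24100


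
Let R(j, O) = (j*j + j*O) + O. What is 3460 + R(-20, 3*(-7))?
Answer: 4259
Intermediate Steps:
R(j, O) = O + j**2 + O*j (R(j, O) = (j**2 + O*j) + O = O + j**2 + O*j)
3460 + R(-20, 3*(-7)) = 3460 + (3*(-7) + (-20)**2 + (3*(-7))*(-20)) = 3460 + (-21 + 400 - 21*(-20)) = 3460 + (-21 + 400 + 420) = 3460 + 799 = 4259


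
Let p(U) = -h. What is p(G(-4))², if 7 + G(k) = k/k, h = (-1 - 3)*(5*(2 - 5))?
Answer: 3600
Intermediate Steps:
h = 60 (h = -20*(-3) = -4*(-15) = 60)
G(k) = -6 (G(k) = -7 + k/k = -7 + 1 = -6)
p(U) = -60 (p(U) = -1*60 = -60)
p(G(-4))² = (-60)² = 3600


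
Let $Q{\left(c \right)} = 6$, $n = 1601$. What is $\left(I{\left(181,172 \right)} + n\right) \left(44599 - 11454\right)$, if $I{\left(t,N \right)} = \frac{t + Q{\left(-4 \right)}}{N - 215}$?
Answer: $\frac{2275603120}{43} \approx 5.2921 \cdot 10^{7}$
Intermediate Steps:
$I{\left(t,N \right)} = \frac{6 + t}{-215 + N}$ ($I{\left(t,N \right)} = \frac{t + 6}{N - 215} = \frac{6 + t}{-215 + N}$)
$\left(I{\left(181,172 \right)} + n\right) \left(44599 - 11454\right) = \left(\frac{6 + 181}{-215 + 172} + 1601\right) \left(44599 - 11454\right) = \left(\frac{1}{-43} \cdot 187 + 1601\right) 33145 = \left(\left(- \frac{1}{43}\right) 187 + 1601\right) 33145 = \left(- \frac{187}{43} + 1601\right) 33145 = \frac{68656}{43} \cdot 33145 = \frac{2275603120}{43}$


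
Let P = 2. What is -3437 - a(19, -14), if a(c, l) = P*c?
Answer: -3475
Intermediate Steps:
a(c, l) = 2*c
-3437 - a(19, -14) = -3437 - 2*19 = -3437 - 1*38 = -3437 - 38 = -3475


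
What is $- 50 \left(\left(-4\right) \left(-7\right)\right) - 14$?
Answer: $-1414$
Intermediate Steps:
$- 50 \left(\left(-4\right) \left(-7\right)\right) - 14 = \left(-50\right) 28 - 14 = -1400 - 14 = -1414$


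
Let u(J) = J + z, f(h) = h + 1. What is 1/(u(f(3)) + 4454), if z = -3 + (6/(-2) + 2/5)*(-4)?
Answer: 5/22327 ≈ 0.00022394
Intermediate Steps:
z = 37/5 (z = -3 + (6*(-1/2) + 2*(1/5))*(-4) = -3 + (-3 + 2/5)*(-4) = -3 - 13/5*(-4) = -3 + 52/5 = 37/5 ≈ 7.4000)
f(h) = 1 + h
u(J) = 37/5 + J (u(J) = J + 37/5 = 37/5 + J)
1/(u(f(3)) + 4454) = 1/((37/5 + (1 + 3)) + 4454) = 1/((37/5 + 4) + 4454) = 1/(57/5 + 4454) = 1/(22327/5) = 5/22327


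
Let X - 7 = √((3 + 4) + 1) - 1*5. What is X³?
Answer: 56 + 40*√2 ≈ 112.57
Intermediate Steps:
X = 2 + 2*√2 (X = 7 + (√((3 + 4) + 1) - 1*5) = 7 + (√(7 + 1) - 5) = 7 + (√8 - 5) = 7 + (2*√2 - 5) = 7 + (-5 + 2*√2) = 2 + 2*√2 ≈ 4.8284)
X³ = (2 + 2*√2)³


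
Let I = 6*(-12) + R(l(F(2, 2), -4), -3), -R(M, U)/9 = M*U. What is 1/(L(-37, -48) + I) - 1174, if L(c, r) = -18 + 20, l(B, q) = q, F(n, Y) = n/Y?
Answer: -208973/178 ≈ -1174.0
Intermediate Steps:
L(c, r) = 2
R(M, U) = -9*M*U
I = -180 (I = 6*(-12) - 9*(-4)*(-3) = -72 - 108 = -180)
1/(L(-37, -48) + I) - 1174 = 1/(2 - 180) - 1174 = 1/(-178) - 1174 = -1/178 - 1174 = -208973/178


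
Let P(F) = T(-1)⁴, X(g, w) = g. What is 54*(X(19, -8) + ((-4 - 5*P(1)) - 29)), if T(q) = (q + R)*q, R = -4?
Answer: -169506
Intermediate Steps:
T(q) = q*(-4 + q) (T(q) = (q - 4)*q = (-4 + q)*q = q*(-4 + q))
P(F) = 625 (P(F) = (-(-4 - 1))⁴ = (-1*(-5))⁴ = 5⁴ = 625)
54*(X(19, -8) + ((-4 - 5*P(1)) - 29)) = 54*(19 + ((-4 - 5*625) - 29)) = 54*(19 + ((-4 - 3125) - 29)) = 54*(19 + (-3129 - 29)) = 54*(19 - 3158) = 54*(-3139) = -169506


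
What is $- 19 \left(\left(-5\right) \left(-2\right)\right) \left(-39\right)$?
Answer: $7410$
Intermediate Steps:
$- 19 \left(\left(-5\right) \left(-2\right)\right) \left(-39\right) = \left(-19\right) 10 \left(-39\right) = \left(-190\right) \left(-39\right) = 7410$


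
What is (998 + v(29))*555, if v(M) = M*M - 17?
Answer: 1011210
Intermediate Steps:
v(M) = -17 + M² (v(M) = M² - 17 = -17 + M²)
(998 + v(29))*555 = (998 + (-17 + 29²))*555 = (998 + (-17 + 841))*555 = (998 + 824)*555 = 1822*555 = 1011210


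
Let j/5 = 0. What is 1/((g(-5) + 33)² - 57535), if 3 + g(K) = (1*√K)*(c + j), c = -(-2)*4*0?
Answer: -1/56635 ≈ -1.7657e-5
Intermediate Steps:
j = 0 (j = 5*0 = 0)
c = 0 (c = -2*(-4)*0 = 8*0 = 0)
g(K) = -3 (g(K) = -3 + (1*√K)*(0 + 0) = -3 + √K*0 = -3 + 0 = -3)
1/((g(-5) + 33)² - 57535) = 1/((-3 + 33)² - 57535) = 1/(30² - 57535) = 1/(900 - 57535) = 1/(-56635) = -1/56635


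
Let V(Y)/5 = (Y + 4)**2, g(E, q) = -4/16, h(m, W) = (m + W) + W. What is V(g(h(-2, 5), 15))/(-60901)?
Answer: -1125/974416 ≈ -0.0011545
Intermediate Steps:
h(m, W) = m + 2*W (h(m, W) = (W + m) + W = m + 2*W)
g(E, q) = -1/4 (g(E, q) = -4*1/16 = -1/4)
V(Y) = 5*(4 + Y)**2 (V(Y) = 5*(Y + 4)**2 = 5*(4 + Y)**2)
V(g(h(-2, 5), 15))/(-60901) = (5*(4 - 1/4)**2)/(-60901) = (5*(15/4)**2)*(-1/60901) = (5*(225/16))*(-1/60901) = (1125/16)*(-1/60901) = -1125/974416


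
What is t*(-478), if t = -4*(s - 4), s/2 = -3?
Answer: -19120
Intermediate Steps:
s = -6 (s = 2*(-3) = -6)
t = 40 (t = -4*(-6 - 4) = -4*(-10) = 40)
t*(-478) = 40*(-478) = -19120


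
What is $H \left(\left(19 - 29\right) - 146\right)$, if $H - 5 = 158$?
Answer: $-25428$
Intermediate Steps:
$H = 163$ ($H = 5 + 158 = 163$)
$H \left(\left(19 - 29\right) - 146\right) = 163 \left(\left(19 - 29\right) - 146\right) = 163 \left(-10 - 146\right) = 163 \left(-156\right) = -25428$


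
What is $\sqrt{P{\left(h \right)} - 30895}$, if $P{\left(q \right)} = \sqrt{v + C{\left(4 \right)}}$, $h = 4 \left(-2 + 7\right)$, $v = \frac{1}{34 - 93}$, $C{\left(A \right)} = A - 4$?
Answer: $\frac{\sqrt{-107545495 + 59 i \sqrt{59}}}{59} \approx 0.00037034 + 175.77 i$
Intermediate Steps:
$C{\left(A \right)} = -4 + A$ ($C{\left(A \right)} = A - 4 = -4 + A$)
$v = - \frac{1}{59}$ ($v = \frac{1}{-59} = - \frac{1}{59} \approx -0.016949$)
$h = 20$ ($h = 4 \cdot 5 = 20$)
$P{\left(q \right)} = \frac{i \sqrt{59}}{59}$ ($P{\left(q \right)} = \sqrt{- \frac{1}{59} + \left(-4 + 4\right)} = \sqrt{- \frac{1}{59} + 0} = \sqrt{- \frac{1}{59}} = \frac{i \sqrt{59}}{59}$)
$\sqrt{P{\left(h \right)} - 30895} = \sqrt{\frac{i \sqrt{59}}{59} - 30895} = \sqrt{-30895 + \frac{i \sqrt{59}}{59}}$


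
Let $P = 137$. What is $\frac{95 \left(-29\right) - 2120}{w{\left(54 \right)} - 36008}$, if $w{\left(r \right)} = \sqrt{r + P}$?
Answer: $\frac{175539000}{1296575873} + \frac{4875 \sqrt{191}}{1296575873} \approx 0.13544$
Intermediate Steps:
$w{\left(r \right)} = \sqrt{137 + r}$ ($w{\left(r \right)} = \sqrt{r + 137} = \sqrt{137 + r}$)
$\frac{95 \left(-29\right) - 2120}{w{\left(54 \right)} - 36008} = \frac{95 \left(-29\right) - 2120}{\sqrt{137 + 54} - 36008} = \frac{-2755 - 2120}{\sqrt{191} - 36008} = - \frac{4875}{-36008 + \sqrt{191}}$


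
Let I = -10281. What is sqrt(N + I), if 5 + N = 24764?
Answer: sqrt(14478) ≈ 120.32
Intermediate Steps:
N = 24759 (N = -5 + 24764 = 24759)
sqrt(N + I) = sqrt(24759 - 10281) = sqrt(14478)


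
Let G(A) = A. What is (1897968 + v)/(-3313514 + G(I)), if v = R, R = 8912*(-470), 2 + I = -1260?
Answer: 286334/414347 ≈ 0.69105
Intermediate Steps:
I = -1262 (I = -2 - 1260 = -1262)
R = -4188640
v = -4188640
(1897968 + v)/(-3313514 + G(I)) = (1897968 - 4188640)/(-3313514 - 1262) = -2290672/(-3314776) = -2290672*(-1/3314776) = 286334/414347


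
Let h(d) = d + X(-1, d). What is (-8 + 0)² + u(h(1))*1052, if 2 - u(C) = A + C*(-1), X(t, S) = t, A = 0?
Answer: 2168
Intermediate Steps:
h(d) = -1 + d (h(d) = d - 1 = -1 + d)
u(C) = 2 + C (u(C) = 2 - (0 + C*(-1)) = 2 - (0 - C) = 2 - (-1)*C = 2 + C)
(-8 + 0)² + u(h(1))*1052 = (-8 + 0)² + (2 + (-1 + 1))*1052 = (-8)² + (2 + 0)*1052 = 64 + 2*1052 = 64 + 2104 = 2168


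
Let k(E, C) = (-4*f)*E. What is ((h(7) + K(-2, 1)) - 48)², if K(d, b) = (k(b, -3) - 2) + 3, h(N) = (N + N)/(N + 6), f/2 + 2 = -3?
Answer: 5929/169 ≈ 35.083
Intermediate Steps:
f = -10 (f = -4 + 2*(-3) = -4 - 6 = -10)
k(E, C) = 40*E (k(E, C) = (-4*(-10))*E = 40*E)
h(N) = 2*N/(6 + N) (h(N) = (2*N)/(6 + N) = 2*N/(6 + N))
K(d, b) = 1 + 40*b (K(d, b) = (40*b - 2) + 3 = (-2 + 40*b) + 3 = 1 + 40*b)
((h(7) + K(-2, 1)) - 48)² = ((2*7/(6 + 7) + (1 + 40*1)) - 48)² = ((2*7/13 + (1 + 40)) - 48)² = ((2*7*(1/13) + 41) - 48)² = ((14/13 + 41) - 48)² = (547/13 - 48)² = (-77/13)² = 5929/169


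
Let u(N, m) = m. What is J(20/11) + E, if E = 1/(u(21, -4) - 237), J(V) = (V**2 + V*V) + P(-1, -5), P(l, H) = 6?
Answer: 367645/29161 ≈ 12.607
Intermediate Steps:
J(V) = 6 + 2*V**2 (J(V) = (V**2 + V*V) + 6 = (V**2 + V**2) + 6 = 2*V**2 + 6 = 6 + 2*V**2)
E = -1/241 (E = 1/(-4 - 237) = 1/(-241) = -1/241 ≈ -0.0041494)
J(20/11) + E = (6 + 2*(20/11)**2) - 1/241 = (6 + 2*(400/121)) - 1/241 = (6 + 800/121) - 1/241 = 1526/121 - 1/241 = 367645/29161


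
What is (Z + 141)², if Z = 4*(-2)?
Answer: 17689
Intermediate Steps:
Z = -8
(Z + 141)² = (-8 + 141)² = 133² = 17689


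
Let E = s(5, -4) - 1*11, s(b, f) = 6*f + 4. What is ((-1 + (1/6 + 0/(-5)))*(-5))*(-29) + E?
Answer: -911/6 ≈ -151.83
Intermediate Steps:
s(b, f) = 4 + 6*f
E = -31 (E = (4 + 6*(-4)) - 1*11 = (4 - 24) - 11 = -20 - 11 = -31)
((-1 + (1/6 + 0/(-5)))*(-5))*(-29) + E = ((-1 + (1/6 + 0/(-5)))*(-5))*(-29) - 31 = ((-1 + (1*(⅙) + 0*(-⅕)))*(-5))*(-29) - 31 = ((-1 + (⅙ + 0))*(-5))*(-29) - 31 = ((-1 + ⅙)*(-5))*(-29) - 31 = -⅚*(-5)*(-29) - 31 = (25/6)*(-29) - 31 = -725/6 - 31 = -911/6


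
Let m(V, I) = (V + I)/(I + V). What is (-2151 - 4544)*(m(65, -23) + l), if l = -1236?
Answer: 8268325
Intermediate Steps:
m(V, I) = 1 (m(V, I) = (I + V)/(I + V) = 1)
(-2151 - 4544)*(m(65, -23) + l) = (-2151 - 4544)*(1 - 1236) = -6695*(-1235) = 8268325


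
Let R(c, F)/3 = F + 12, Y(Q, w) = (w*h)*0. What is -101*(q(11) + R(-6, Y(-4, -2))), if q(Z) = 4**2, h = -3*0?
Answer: -5252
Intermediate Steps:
h = 0
q(Z) = 16
Y(Q, w) = 0 (Y(Q, w) = (w*0)*0 = 0*0 = 0)
R(c, F) = 36 + 3*F (R(c, F) = 3*(F + 12) = 3*(12 + F) = 36 + 3*F)
-101*(q(11) + R(-6, Y(-4, -2))) = -101*(16 + (36 + 3*0)) = -101*(16 + (36 + 0)) = -101*(16 + 36) = -101*52 = -5252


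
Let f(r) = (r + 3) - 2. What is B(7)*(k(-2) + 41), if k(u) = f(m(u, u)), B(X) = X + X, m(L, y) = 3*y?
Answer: 504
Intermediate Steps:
B(X) = 2*X
f(r) = 1 + r (f(r) = (3 + r) - 2 = 1 + r)
k(u) = 1 + 3*u
B(7)*(k(-2) + 41) = (2*7)*((1 + 3*(-2)) + 41) = 14*((1 - 6) + 41) = 14*(-5 + 41) = 14*36 = 504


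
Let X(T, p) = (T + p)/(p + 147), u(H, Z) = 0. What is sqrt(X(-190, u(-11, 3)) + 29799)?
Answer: sqrt(13140789)/21 ≈ 172.62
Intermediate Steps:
X(T, p) = (T + p)/(147 + p)
sqrt(X(-190, u(-11, 3)) + 29799) = sqrt((-190 + 0)/(147 + 0) + 29799) = sqrt(-190/147 + 29799) = sqrt(4380263/147) = sqrt(13140789)/21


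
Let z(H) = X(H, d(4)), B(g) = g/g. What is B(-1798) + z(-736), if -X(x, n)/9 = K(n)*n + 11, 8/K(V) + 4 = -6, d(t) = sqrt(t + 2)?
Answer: -98 + 36*sqrt(6)/5 ≈ -80.364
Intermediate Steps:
d(t) = sqrt(2 + t)
K(V) = -4/5 (K(V) = 8/(-4 - 6) = 8/(-10) = 8*(-1/10) = -4/5)
B(g) = 1
X(x, n) = -99 + 36*n/5 (X(x, n) = -9*(-4*n/5 + 11) = -9*(11 - 4*n/5) = -99 + 36*n/5)
z(H) = -99 + 36*sqrt(6)/5 (z(H) = -99 + 36*sqrt(2 + 4)/5 = -99 + 36*sqrt(6)/5)
B(-1798) + z(-736) = 1 + (-99 + 36*sqrt(6)/5) = -98 + 36*sqrt(6)/5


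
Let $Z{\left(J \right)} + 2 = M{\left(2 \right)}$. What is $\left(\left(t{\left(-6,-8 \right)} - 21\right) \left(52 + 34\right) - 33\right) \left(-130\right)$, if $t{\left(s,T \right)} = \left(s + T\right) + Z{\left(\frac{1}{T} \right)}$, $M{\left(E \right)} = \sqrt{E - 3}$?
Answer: $417950 - 11180 i \approx 4.1795 \cdot 10^{5} - 11180.0 i$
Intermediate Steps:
$M{\left(E \right)} = \sqrt{-3 + E}$
$Z{\left(J \right)} = -2 + i$ ($Z{\left(J \right)} = -2 + \sqrt{-3 + 2} = -2 + \sqrt{-1} = -2 + i$)
$t{\left(s,T \right)} = -2 + i + T + s$ ($t{\left(s,T \right)} = \left(s + T\right) - \left(2 - i\right) = \left(T + s\right) - \left(2 - i\right) = -2 + i + T + s$)
$\left(\left(t{\left(-6,-8 \right)} - 21\right) \left(52 + 34\right) - 33\right) \left(-130\right) = \left(\left(\left(-2 + i - 8 - 6\right) - 21\right) \left(52 + 34\right) - 33\right) \left(-130\right) = \left(\left(\left(-16 + i\right) - 21\right) 86 - 33\right) \left(-130\right) = \left(\left(-37 + i\right) 86 - 33\right) \left(-130\right) = \left(\left(-3182 + 86 i\right) - 33\right) \left(-130\right) = \left(-3215 + 86 i\right) \left(-130\right) = 417950 - 11180 i$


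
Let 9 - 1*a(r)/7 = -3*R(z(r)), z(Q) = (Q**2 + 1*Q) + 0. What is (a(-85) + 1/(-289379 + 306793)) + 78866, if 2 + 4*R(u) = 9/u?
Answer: 934515075163/11841520 ≈ 78919.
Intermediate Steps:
z(Q) = Q + Q**2 (z(Q) = (Q**2 + Q) + 0 = (Q + Q**2) + 0 = Q + Q**2)
R(u) = -1/2 + 9/(4*u) (R(u) = -1/2 + (9/u)/4 = -1/2 + 9/(4*u))
a(r) = 63 + 21*(9 - 2*r*(1 + r))/(4*r*(1 + r)) (a(r) = 63 - (-21)*(9 - 2*r*(1 + r))/(4*((r*(1 + r)))) = 63 - (-21)*(1/(r*(1 + r)))*(9 - 2*r*(1 + r))/4 = 63 - (-21)*(9 - 2*r*(1 + r))/(4*r*(1 + r)) = 63 + 21*(9 - 2*r*(1 + r))/(4*r*(1 + r)))
(a(-85) + 1/(-289379 + 306793)) + 78866 = ((21/4)*(9 + 10*(-85)*(1 - 85))/(-85*(1 - 85)) + 1/(-289379 + 306793)) + 78866 = ((21/4)*(-1/85)*(9 + 10*(-85)*(-84))/(-84) + 1/17414) + 78866 = ((21/4)*(-1/85)*(-1/84)*(9 + 71400) + 1/17414) + 78866 = ((21/4)*(-1/85)*(-1/84)*71409 + 1/17414) + 78866 = (71409/1360 + 1/17414) + 78866 = 621758843/11841520 + 78866 = 934515075163/11841520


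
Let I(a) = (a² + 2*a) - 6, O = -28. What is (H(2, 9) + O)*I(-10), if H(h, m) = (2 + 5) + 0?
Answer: -1554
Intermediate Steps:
I(a) = -6 + a² + 2*a
H(h, m) = 7 (H(h, m) = 7 + 0 = 7)
(H(2, 9) + O)*I(-10) = (7 - 28)*(-6 + (-10)² + 2*(-10)) = -21*(-6 + 100 - 20) = -21*74 = -1554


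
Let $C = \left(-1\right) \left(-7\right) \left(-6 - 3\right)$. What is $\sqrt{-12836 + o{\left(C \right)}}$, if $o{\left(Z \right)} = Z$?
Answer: $i \sqrt{12899} \approx 113.57 i$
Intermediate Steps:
$C = -63$ ($C = 7 \left(-9\right) = -63$)
$\sqrt{-12836 + o{\left(C \right)}} = \sqrt{-12836 - 63} = \sqrt{-12899} = i \sqrt{12899}$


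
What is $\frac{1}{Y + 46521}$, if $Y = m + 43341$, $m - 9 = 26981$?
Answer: $\frac{1}{116852} \approx 8.5578 \cdot 10^{-6}$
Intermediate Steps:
$m = 26990$ ($m = 9 + 26981 = 26990$)
$Y = 70331$ ($Y = 26990 + 43341 = 70331$)
$\frac{1}{Y + 46521} = \frac{1}{70331 + 46521} = \frac{1}{116852}$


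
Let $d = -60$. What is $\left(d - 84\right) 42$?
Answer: $-6048$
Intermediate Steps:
$\left(d - 84\right) 42 = \left(-60 - 84\right) 42 = \left(-144\right) 42 = -6048$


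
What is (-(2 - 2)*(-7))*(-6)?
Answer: 0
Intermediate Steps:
(-(2 - 2)*(-7))*(-6) = (-1*0*(-7))*(-6) = (0*(-7))*(-6) = 0*(-6) = 0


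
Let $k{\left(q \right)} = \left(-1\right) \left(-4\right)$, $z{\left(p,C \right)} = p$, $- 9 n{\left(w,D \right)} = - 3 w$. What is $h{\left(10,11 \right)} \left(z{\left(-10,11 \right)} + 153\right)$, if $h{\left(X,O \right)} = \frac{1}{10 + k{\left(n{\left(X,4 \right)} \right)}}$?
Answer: $\frac{143}{14} \approx 10.214$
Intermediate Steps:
$n{\left(w,D \right)} = \frac{w}{3}$ ($n{\left(w,D \right)} = - \frac{\left(-3\right) w}{9} = \frac{w}{3}$)
$k{\left(q \right)} = 4$
$h{\left(X,O \right)} = \frac{1}{14}$ ($h{\left(X,O \right)} = \frac{1}{10 + 4} = \frac{1}{14}$)
$h{\left(10,11 \right)} \left(z{\left(-10,11 \right)} + 153\right) = \frac{-10 + 153}{14} = \frac{1}{14} \cdot 143 = \frac{143}{14}$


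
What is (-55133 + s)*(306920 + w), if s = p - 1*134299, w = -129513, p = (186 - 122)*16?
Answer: -33424898056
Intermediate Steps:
p = 1024 (p = 64*16 = 1024)
s = -133275 (s = 1024 - 1*134299 = 1024 - 134299 = -133275)
(-55133 + s)*(306920 + w) = (-55133 - 133275)*(306920 - 129513) = -188408*177407 = -33424898056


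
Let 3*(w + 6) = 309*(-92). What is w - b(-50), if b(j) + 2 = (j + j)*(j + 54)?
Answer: -9080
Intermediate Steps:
b(j) = -2 + 2*j*(54 + j) (b(j) = -2 + (j + j)*(j + 54) = -2 + (2*j)*(54 + j) = -2 + 2*j*(54 + j))
w = -9482 (w = -6 + (309*(-92))/3 = -6 + (1/3)*(-28428) = -6 - 9476 = -9482)
w - b(-50) = -9482 - (-2 + 2*(-50)**2 + 108*(-50)) = -9482 - (-2 + 2*2500 - 5400) = -9482 - (-2 + 5000 - 5400) = -9482 - 1*(-402) = -9482 + 402 = -9080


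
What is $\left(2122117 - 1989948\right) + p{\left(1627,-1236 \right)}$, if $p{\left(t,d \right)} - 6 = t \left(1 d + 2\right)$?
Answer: $-1875543$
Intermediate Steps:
$p{\left(t,d \right)} = 6 + t \left(2 + d\right)$ ($p{\left(t,d \right)} = 6 + t \left(1 d + 2\right) = 6 + t \left(d + 2\right) = 6 + t \left(2 + d\right)$)
$\left(2122117 - 1989948\right) + p{\left(1627,-1236 \right)} = \left(2122117 - 1989948\right) + \left(6 + 2 \cdot 1627 - 2010972\right) = 132169 + \left(6 + 3254 - 2010972\right) = 132169 - 2007712 = -1875543$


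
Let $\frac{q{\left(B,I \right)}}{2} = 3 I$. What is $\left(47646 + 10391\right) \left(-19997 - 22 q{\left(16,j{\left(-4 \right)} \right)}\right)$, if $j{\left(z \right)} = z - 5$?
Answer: $-1091617933$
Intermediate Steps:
$j{\left(z \right)} = -5 + z$
$q{\left(B,I \right)} = 6 I$ ($q{\left(B,I \right)} = 2 \cdot 3 I = 6 I$)
$\left(47646 + 10391\right) \left(-19997 - 22 q{\left(16,j{\left(-4 \right)} \right)}\right) = \left(47646 + 10391\right) \left(-19997 - 22 \cdot 6 \left(-5 - 4\right)\right) = 58037 \left(-19997 - 22 \cdot 6 \left(-9\right)\right) = 58037 \left(-19997 - -1188\right) = 58037 \left(-19997 + 1188\right) = 58037 \left(-18809\right) = -1091617933$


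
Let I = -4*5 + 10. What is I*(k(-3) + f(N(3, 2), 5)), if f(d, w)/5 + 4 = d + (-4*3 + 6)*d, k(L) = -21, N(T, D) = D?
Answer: 910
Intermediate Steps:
I = -10 (I = -20 + 10 = -10)
f(d, w) = -20 - 25*d (f(d, w) = -20 + 5*(d + (-4*3 + 6)*d) = -20 + 5*(d + (-12 + 6)*d) = -20 + 5*(d - 6*d) = -20 + 5*(-5*d) = -20 - 25*d)
I*(k(-3) + f(N(3, 2), 5)) = -10*(-21 + (-20 - 25*2)) = -10*(-21 + (-20 - 50)) = -10*(-21 - 70) = -10*(-91) = 910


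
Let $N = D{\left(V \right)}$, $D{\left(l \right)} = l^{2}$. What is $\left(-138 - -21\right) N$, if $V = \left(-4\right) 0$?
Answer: $0$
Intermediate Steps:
$V = 0$
$N = 0$ ($N = 0^{2} = 0$)
$\left(-138 - -21\right) N = \left(-138 - -21\right) 0 = \left(-138 + 21\right) 0 = \left(-117\right) 0 = 0$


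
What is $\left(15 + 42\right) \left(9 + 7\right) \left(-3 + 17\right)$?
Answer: $12768$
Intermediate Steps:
$\left(15 + 42\right) \left(9 + 7\right) \left(-3 + 17\right) = 57 \cdot 16 \cdot 14 = 57 \cdot 224 = 12768$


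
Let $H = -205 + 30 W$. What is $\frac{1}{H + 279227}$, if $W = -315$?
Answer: $\frac{1}{269572} \approx 3.7096 \cdot 10^{-6}$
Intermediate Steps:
$H = -9655$ ($H = -205 + 30 \left(-315\right) = -205 - 9450 = -9655$)
$\frac{1}{H + 279227} = \frac{1}{-9655 + 279227} = \frac{1}{269572}$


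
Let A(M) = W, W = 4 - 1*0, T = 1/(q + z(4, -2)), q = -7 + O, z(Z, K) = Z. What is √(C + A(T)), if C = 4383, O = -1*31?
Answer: √4387 ≈ 66.234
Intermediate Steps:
O = -31
q = -38 (q = -7 - 31 = -38)
T = -1/34 (T = 1/(-38 + 4) = 1/(-34) = -1/34 ≈ -0.029412)
W = 4 (W = 4 + 0 = 4)
A(M) = 4
√(C + A(T)) = √(4383 + 4) = √4387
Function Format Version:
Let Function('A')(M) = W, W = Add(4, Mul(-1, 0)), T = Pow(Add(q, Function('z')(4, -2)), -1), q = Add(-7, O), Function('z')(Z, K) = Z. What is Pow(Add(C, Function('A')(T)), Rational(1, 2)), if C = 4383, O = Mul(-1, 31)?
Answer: Pow(4387, Rational(1, 2)) ≈ 66.234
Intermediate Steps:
O = -31
q = -38 (q = Add(-7, -31) = -38)
T = Rational(-1, 34) (T = Pow(Add(-38, 4), -1) = Pow(-34, -1) = Rational(-1, 34) ≈ -0.029412)
W = 4 (W = Add(4, 0) = 4)
Function('A')(M) = 4
Pow(Add(C, Function('A')(T)), Rational(1, 2)) = Pow(Add(4383, 4), Rational(1, 2)) = Pow(4387, Rational(1, 2))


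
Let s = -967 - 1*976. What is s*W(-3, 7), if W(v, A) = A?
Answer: -13601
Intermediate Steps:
s = -1943 (s = -967 - 976 = -1943)
s*W(-3, 7) = -1943*7 = -13601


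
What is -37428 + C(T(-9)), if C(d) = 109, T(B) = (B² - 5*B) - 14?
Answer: -37319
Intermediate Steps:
T(B) = -14 + B² - 5*B
-37428 + C(T(-9)) = -37428 + 109 = -37319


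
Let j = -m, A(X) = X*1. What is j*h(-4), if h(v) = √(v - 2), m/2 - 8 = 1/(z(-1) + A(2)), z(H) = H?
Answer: -18*I*√6 ≈ -44.091*I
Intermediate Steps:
A(X) = X
m = 18 (m = 16 + 2/(-1 + 2) = 16 + 2/1 = 16 + 2*1 = 16 + 2 = 18)
j = -18 (j = -1*18 = -18)
h(v) = √(-2 + v)
j*h(-4) = -18*√(-2 - 4) = -18*I*√6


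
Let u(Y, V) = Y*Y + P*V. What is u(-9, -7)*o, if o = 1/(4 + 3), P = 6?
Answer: 39/7 ≈ 5.5714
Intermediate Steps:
u(Y, V) = Y² + 6*V (u(Y, V) = Y*Y + 6*V = Y² + 6*V)
o = ⅐ (o = 1/7 = ⅐ ≈ 0.14286)
u(-9, -7)*o = ((-9)² + 6*(-7))*(⅐) = (81 - 42)*(⅐) = 39*(⅐) = 39/7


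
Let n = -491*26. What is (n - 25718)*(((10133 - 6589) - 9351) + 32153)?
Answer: -1013899464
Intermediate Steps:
n = -12766
(n - 25718)*(((10133 - 6589) - 9351) + 32153) = (-12766 - 25718)*(((10133 - 6589) - 9351) + 32153) = -38484*((3544 - 9351) + 32153) = -38484*(-5807 + 32153) = -38484*26346 = -1013899464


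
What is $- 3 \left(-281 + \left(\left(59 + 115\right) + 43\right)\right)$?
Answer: $192$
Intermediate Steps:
$- 3 \left(-281 + \left(\left(59 + 115\right) + 43\right)\right) = - 3 \left(-281 + \left(174 + 43\right)\right) = - 3 \left(-281 + 217\right) = \left(-3\right) \left(-64\right) = 192$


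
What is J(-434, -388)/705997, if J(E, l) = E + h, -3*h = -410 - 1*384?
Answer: -508/2117991 ≈ -0.00023985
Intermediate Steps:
h = 794/3 (h = -(-410 - 1*384)/3 = -(-410 - 384)/3 = -⅓*(-794) = 794/3 ≈ 264.67)
J(E, l) = 794/3 + E (J(E, l) = E + 794/3 = 794/3 + E)
J(-434, -388)/705997 = (794/3 - 434)/705997 = -508/3*1/705997 = -508/2117991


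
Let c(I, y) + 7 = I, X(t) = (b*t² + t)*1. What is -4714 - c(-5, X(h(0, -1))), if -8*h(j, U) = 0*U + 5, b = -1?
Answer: -4702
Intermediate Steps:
h(j, U) = -5/8 (h(j, U) = -(0*U + 5)/8 = -(0 + 5)/8 = -⅛*5 = -5/8)
X(t) = t - t² (X(t) = (-t² + t)*1 = (t - t²)*1 = t - t²)
c(I, y) = -7 + I
-4714 - c(-5, X(h(0, -1))) = -4714 - (-7 - 5) = -4714 - 1*(-12) = -4714 + 12 = -4702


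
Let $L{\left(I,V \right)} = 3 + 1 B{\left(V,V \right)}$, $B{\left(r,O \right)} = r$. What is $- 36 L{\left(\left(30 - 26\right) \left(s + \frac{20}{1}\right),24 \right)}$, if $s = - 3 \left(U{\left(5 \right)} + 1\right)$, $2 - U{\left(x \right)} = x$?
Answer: $-972$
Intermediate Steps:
$U{\left(x \right)} = 2 - x$
$s = 6$ ($s = - 3 \left(\left(2 - 5\right) + 1\right) = - 3 \left(-3 + 1\right) = \left(-3\right) \left(-2\right) = 6$)
$L{\left(I,V \right)} = 3 + V$ ($L{\left(I,V \right)} = 3 + 1 V = 3 + V$)
$- 36 L{\left(\left(30 - 26\right) \left(s + \frac{20}{1}\right),24 \right)} = - 36 \left(3 + 24\right) = \left(-36\right) 27 = -972$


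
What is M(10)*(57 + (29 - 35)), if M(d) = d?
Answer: 510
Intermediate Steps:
M(10)*(57 + (29 - 35)) = 10*(57 + (29 - 35)) = 10*(57 - 6) = 10*51 = 510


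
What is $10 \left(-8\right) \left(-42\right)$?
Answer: $3360$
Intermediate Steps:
$10 \left(-8\right) \left(-42\right) = \left(-80\right) \left(-42\right) = 3360$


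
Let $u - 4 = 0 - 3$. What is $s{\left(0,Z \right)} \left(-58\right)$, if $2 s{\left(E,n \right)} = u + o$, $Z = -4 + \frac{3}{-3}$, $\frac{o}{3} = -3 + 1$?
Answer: $145$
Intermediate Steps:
$o = -6$ ($o = 3 \left(-3 + 1\right) = 3 \left(-2\right) = -6$)
$Z = -5$ ($Z = -4 + 3 \left(- \frac{1}{3}\right) = -4 - 1 = -5$)
$u = 1$ ($u = 4 + \left(0 - 3\right) = 4 - 3 = 1$)
$s{\left(E,n \right)} = - \frac{5}{2}$ ($s{\left(E,n \right)} = \frac{1 - 6}{2} = \frac{1}{2} \left(-5\right) = - \frac{5}{2}$)
$s{\left(0,Z \right)} \left(-58\right) = \left(- \frac{5}{2}\right) \left(-58\right) = 145$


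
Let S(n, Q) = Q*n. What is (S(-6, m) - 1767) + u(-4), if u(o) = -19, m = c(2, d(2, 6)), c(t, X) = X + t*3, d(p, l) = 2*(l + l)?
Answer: -1966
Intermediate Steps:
d(p, l) = 4*l (d(p, l) = 2*(2*l) = 4*l)
c(t, X) = X + 3*t
m = 30 (m = 4*6 + 3*2 = 24 + 6 = 30)
(S(-6, m) - 1767) + u(-4) = (30*(-6) - 1767) - 19 = (-180 - 1767) - 19 = -1947 - 19 = -1966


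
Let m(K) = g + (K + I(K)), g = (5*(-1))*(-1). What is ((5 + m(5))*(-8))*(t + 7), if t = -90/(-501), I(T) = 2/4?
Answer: -148676/167 ≈ -890.28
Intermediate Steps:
I(T) = 1/2 (I(T) = 2*(1/4) = 1/2)
g = 5 (g = -5*(-1) = 5)
m(K) = 11/2 + K (m(K) = 5 + (K + 1/2) = 5 + (1/2 + K) = 11/2 + K)
t = 30/167 (t = -90*(-1/501) = 30/167 ≈ 0.17964)
((5 + m(5))*(-8))*(t + 7) = ((5 + (11/2 + 5))*(-8))*(30/167 + 7) = ((5 + 21/2)*(-8))*(1199/167) = ((31/2)*(-8))*(1199/167) = -124*1199/167 = -148676/167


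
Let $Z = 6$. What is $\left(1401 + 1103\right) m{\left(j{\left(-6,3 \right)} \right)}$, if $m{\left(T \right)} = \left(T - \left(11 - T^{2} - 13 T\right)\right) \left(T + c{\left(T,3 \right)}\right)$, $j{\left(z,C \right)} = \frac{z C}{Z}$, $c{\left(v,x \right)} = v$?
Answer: $661056$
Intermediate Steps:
$j{\left(z,C \right)} = \frac{C z}{6}$ ($j{\left(z,C \right)} = \frac{z C}{6} = C z \frac{1}{6} = \frac{C z}{6}$)
$m{\left(T \right)} = 2 T \left(-11 + T^{2} + 14 T\right)$ ($m{\left(T \right)} = \left(T - \left(11 - T^{2} - 13 T\right)\right) \left(T + T\right) = \left(T + \left(-11 + T^{2} + 13 T\right)\right) 2 T = \left(-11 + T^{2} + 14 T\right) 2 T = 2 T \left(-11 + T^{2} + 14 T\right)$)
$\left(1401 + 1103\right) m{\left(j{\left(-6,3 \right)} \right)} = \left(1401 + 1103\right) 2 \cdot \frac{1}{6} \cdot 3 \left(-6\right) \left(-11 + \left(\frac{1}{6} \cdot 3 \left(-6\right)\right)^{2} + 14 \cdot \frac{1}{6} \cdot 3 \left(-6\right)\right) = 2504 \cdot 2 \left(-3\right) \left(-11 + \left(-3\right)^{2} + 14 \left(-3\right)\right) = 2504 \cdot 2 \left(-3\right) \left(-11 + 9 - 42\right) = 2504 \cdot 2 \left(-3\right) \left(-44\right) = 2504 \cdot 264 = 661056$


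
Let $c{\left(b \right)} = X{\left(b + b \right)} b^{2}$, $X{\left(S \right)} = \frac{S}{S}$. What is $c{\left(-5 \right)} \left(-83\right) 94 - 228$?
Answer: $-195278$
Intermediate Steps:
$X{\left(S \right)} = 1$
$c{\left(b \right)} = b^{2}$ ($c{\left(b \right)} = 1 b^{2} = b^{2}$)
$c{\left(-5 \right)} \left(-83\right) 94 - 228 = \left(-5\right)^{2} \left(-83\right) 94 - 228 = 25 \left(-83\right) 94 - 228 = \left(-2075\right) 94 - 228 = -195050 - 228 = -195278$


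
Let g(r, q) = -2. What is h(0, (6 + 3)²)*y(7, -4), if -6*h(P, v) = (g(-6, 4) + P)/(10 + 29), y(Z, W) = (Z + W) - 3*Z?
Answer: -2/13 ≈ -0.15385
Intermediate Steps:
y(Z, W) = W - 2*Z (y(Z, W) = (W + Z) - 3*Z = W - 2*Z)
h(P, v) = 1/117 - P/234 (h(P, v) = -(-2 + P)/(6*(10 + 29)) = -(-2 + P)/(6*39) = -(-2/39 + P/39)/6 = 1/117 - P/234)
h(0, (6 + 3)²)*y(7, -4) = (1/117 - 1/234*0)*(-4 - 2*7) = (1/117 + 0)*(-4 - 14) = (1/117)*(-18) = -2/13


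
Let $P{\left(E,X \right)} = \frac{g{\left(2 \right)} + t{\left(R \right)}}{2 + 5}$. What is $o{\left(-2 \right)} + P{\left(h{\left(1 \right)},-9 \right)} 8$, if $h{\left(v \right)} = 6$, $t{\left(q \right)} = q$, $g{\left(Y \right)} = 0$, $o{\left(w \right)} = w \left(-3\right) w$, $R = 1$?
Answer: $- \frac{76}{7} \approx -10.857$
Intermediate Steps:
$o{\left(w \right)} = - 3 w^{2}$ ($o{\left(w \right)} = - 3 w w = - 3 w^{2}$)
$P{\left(E,X \right)} = \frac{1}{7}$ ($P{\left(E,X \right)} = \frac{0 + 1}{2 + 5} = 1 \cdot \frac{1}{7} = \frac{1}{7}$)
$o{\left(-2 \right)} + P{\left(h{\left(1 \right)},-9 \right)} 8 = - 3 \left(-2\right)^{2} + \frac{1}{7} \cdot 8 = \left(-3\right) 4 + \frac{8}{7} = -12 + \frac{8}{7} = - \frac{76}{7}$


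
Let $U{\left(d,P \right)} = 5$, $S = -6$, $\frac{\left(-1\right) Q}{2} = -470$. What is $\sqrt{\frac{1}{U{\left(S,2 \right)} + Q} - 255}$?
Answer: $\frac{i \sqrt{25302270}}{315} \approx 15.969 i$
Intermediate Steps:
$Q = 940$ ($Q = \left(-2\right) \left(-470\right) = 940$)
$\sqrt{\frac{1}{U{\left(S,2 \right)} + Q} - 255} = \sqrt{\frac{1}{5 + 940} - 255} = \sqrt{\frac{1}{945} - 255} = \sqrt{- \frac{240974}{945}} = \frac{i \sqrt{25302270}}{315}$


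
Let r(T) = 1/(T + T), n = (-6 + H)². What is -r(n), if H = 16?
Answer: -1/200 ≈ -0.0050000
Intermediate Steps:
n = 100 (n = (-6 + 16)² = 10² = 100)
r(T) = 1/(2*T)
-r(n) = -1/(2*100) = -1*1/200 = -1/200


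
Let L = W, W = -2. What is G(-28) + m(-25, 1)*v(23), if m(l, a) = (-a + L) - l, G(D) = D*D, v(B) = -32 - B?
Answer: -426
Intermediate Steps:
L = -2
G(D) = D²
m(l, a) = -2 - a - l (m(l, a) = (-a - 2) - l = (-2 - a) - l = -2 - a - l)
G(-28) + m(-25, 1)*v(23) = (-28)² + (-2 - 1*1 - 1*(-25))*(-32 - 1*23) = 784 + (-2 - 1 + 25)*(-32 - 23) = 784 + 22*(-55) = 784 - 1210 = -426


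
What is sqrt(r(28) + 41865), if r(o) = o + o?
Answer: sqrt(41921) ≈ 204.75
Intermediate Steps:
r(o) = 2*o
sqrt(r(28) + 41865) = sqrt(2*28 + 41865) = sqrt(56 + 41865) = sqrt(41921)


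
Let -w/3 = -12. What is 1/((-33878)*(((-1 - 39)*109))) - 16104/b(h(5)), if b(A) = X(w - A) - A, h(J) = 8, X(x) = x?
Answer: -23786909203/29541616 ≈ -805.20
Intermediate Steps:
w = 36 (w = -3*(-12) = 36)
b(A) = 36 - 2*A (b(A) = (36 - A) - A = 36 - 2*A)
1/((-33878)*(((-1 - 39)*109))) - 16104/b(h(5)) = 1/((-33878)*(((-1 - 39)*109))) - 16104/(36 - 2*8) = -1/(33878*((-40*109))) - 16104/(36 - 16) = -1/33878/(-4360) - 16104/20 = -1/33878*(-1/4360) - 16104*1/20 = 1/147708080 - 4026/5 = -23786909203/29541616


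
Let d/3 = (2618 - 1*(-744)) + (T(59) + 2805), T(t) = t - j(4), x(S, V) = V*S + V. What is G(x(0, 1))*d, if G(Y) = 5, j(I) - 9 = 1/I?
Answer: 373005/4 ≈ 93251.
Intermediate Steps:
x(S, V) = V + S*V (x(S, V) = S*V + V = V + S*V)
j(I) = 9 + 1/I
T(t) = -37/4 + t (T(t) = t - (9 + 1/4) = t - (9 + ¼) = t - 1*37/4 = t - 37/4 = -37/4 + t)
d = 74601/4 (d = 3*((2618 - 1*(-744)) + ((-37/4 + 59) + 2805)) = 3*((2618 + 744) + (199/4 + 2805)) = 3*(3362 + 11419/4) = 3*(24867/4) = 74601/4 ≈ 18650.)
G(x(0, 1))*d = 5*(74601/4) = 373005/4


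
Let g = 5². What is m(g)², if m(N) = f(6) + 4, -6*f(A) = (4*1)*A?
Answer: 0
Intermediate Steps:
f(A) = -2*A/3 (f(A) = -4*1*A/6 = -2*A/3)
g = 25
m(N) = 0 (m(N) = -⅔*6 + 4 = -4 + 4 = 0)
m(g)² = 0² = 0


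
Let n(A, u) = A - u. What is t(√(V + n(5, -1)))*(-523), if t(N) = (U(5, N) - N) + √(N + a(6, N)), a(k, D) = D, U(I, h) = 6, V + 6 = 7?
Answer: -3138 + 523*√7 - 523*√2*7^(¼) ≈ -2957.3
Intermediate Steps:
V = 1 (V = -6 + 7 = 1)
t(N) = 6 - N + √2*√N (t(N) = (6 - N) + √(N + N) = (6 - N) + √(2*N) = (6 - N) + √2*√N = 6 - N + √2*√N)
t(√(V + n(5, -1)))*(-523) = (6 - √(1 + (5 - 1*(-1))) + √2*√(√(1 + (5 - 1*(-1)))))*(-523) = (6 - √(1 + (5 + 1)) + √2*√(√(1 + (5 + 1))))*(-523) = (6 - √(1 + 6) + √2*√(√(1 + 6)))*(-523) = (6 - √7 + √2*√(√7))*(-523) = (6 - √7 + √2*7^(¼))*(-523) = -3138 + 523*√7 - 523*√2*7^(¼)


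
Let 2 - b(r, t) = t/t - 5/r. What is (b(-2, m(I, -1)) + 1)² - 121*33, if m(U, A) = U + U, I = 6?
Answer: -15971/4 ≈ -3992.8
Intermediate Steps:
m(U, A) = 2*U
b(r, t) = 1 + 5/r (b(r, t) = 2 - (t/t - 5/r) = 2 - (1 - 5/r) = 2 + (-1 + 5/r) = 1 + 5/r)
(b(-2, m(I, -1)) + 1)² - 121*33 = ((5 - 2)/(-2) + 1)² - 121*33 = (-½*3 + 1)² - 3993 = (-3/2 + 1)² - 3993 = (-½)² - 3993 = ¼ - 3993 = -15971/4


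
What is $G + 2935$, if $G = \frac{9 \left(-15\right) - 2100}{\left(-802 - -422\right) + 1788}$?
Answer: $\frac{4130245}{1408} \approx 2933.4$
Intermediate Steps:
$G = - \frac{2235}{1408}$ ($G = \frac{-135 - 2100}{\left(-802 + 422\right) + 1788} = - \frac{2235}{-380 + 1788} = - \frac{2235}{1408} \approx -1.5874$)
$G + 2935 = - \frac{2235}{1408} + 2935 = \frac{4130245}{1408}$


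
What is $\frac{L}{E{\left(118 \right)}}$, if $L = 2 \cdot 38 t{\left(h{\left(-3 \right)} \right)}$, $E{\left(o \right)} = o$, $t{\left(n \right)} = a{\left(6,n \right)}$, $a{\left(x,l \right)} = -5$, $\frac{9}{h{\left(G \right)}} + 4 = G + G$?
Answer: $- \frac{190}{59} \approx -3.2203$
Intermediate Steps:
$h{\left(G \right)} = \frac{9}{-4 + 2 G}$ ($h{\left(G \right)} = \frac{9}{-4 + \left(G + G\right)} = \frac{9}{-4 + 2 G}$)
$t{\left(n \right)} = -5$
$L = -380$ ($L = 2 \cdot 38 \left(-5\right) = 76 \left(-5\right) = -380$)
$\frac{L}{E{\left(118 \right)}} = - \frac{380}{118} = \left(-380\right) \frac{1}{118} = - \frac{190}{59}$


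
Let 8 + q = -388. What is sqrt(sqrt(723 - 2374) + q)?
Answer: sqrt(-396 + I*sqrt(1651)) ≈ 1.0196 + 19.926*I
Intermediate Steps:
q = -396 (q = -8 - 388 = -396)
sqrt(sqrt(723 - 2374) + q) = sqrt(sqrt(723 - 2374) - 396) = sqrt(sqrt(-1651) - 396) = sqrt(I*sqrt(1651) - 396) = sqrt(-396 + I*sqrt(1651))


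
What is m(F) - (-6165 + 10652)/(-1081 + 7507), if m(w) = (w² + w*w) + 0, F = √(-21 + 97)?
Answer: 138895/918 ≈ 151.30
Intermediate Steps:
F = 2*√19 (F = √76 = 2*√19 ≈ 8.7178)
m(w) = 2*w² (m(w) = (w² + w²) + 0 = 2*w² + 0 = 2*w²)
m(F) - (-6165 + 10652)/(-1081 + 7507) = 2*(2*√19)² - (-6165 + 10652)/(-1081 + 7507) = 2*76 - 4487/6426 = 152 - 4487/6426 = 152 - 1*641/918 = 152 - 641/918 = 138895/918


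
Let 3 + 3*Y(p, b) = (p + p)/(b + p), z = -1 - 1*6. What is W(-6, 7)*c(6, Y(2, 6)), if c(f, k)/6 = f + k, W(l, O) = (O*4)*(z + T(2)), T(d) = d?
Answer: -4340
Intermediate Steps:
z = -7 (z = -1 - 6 = -7)
Y(p, b) = -1 + 2*p/(3*(b + p)) (Y(p, b) = -1 + ((p + p)/(b + p))/3 = -1 + ((2*p)/(b + p))/3 = -1 + (2*p/(b + p))/3 = -1 + 2*p/(3*(b + p)))
W(l, O) = -20*O (W(l, O) = (O*4)*(-7 + 2) = (4*O)*(-5) = -20*O)
c(f, k) = 6*f + 6*k (c(f, k) = 6*(f + k) = 6*f + 6*k)
W(-6, 7)*c(6, Y(2, 6)) = (-20*7)*(6*6 + 6*((-1*6 - ⅓*2)/(6 + 2))) = -140*(36 + 6*((-6 - ⅔)/8)) = -140*(36 + 6*((⅛)*(-20/3))) = -140*(36 + 6*(-⅚)) = -140*(36 - 5) = -140*31 = -4340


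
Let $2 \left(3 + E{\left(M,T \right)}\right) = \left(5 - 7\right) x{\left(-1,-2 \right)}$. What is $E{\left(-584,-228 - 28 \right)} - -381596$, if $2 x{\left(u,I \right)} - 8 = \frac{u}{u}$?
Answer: $\frac{763177}{2} \approx 3.8159 \cdot 10^{5}$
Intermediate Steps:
$x{\left(u,I \right)} = \frac{9}{2}$ ($x{\left(u,I \right)} = 4 + \frac{u \frac{1}{u}}{2} = 4 + \frac{1}{2} \cdot 1 = 4 + \frac{1}{2} = \frac{9}{2}$)
$E{\left(M,T \right)} = - \frac{15}{2}$ ($E{\left(M,T \right)} = -3 + \frac{\left(5 - 7\right) \frac{9}{2}}{2} = -3 + \frac{\left(-2\right) \frac{9}{2}}{2} = -3 + \frac{1}{2} \left(-9\right) = -3 - \frac{9}{2} = - \frac{15}{2}$)
$E{\left(-584,-228 - 28 \right)} - -381596 = - \frac{15}{2} - -381596 = - \frac{15}{2} + 381596 = \frac{763177}{2}$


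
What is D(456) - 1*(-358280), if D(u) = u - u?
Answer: 358280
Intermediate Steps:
D(u) = 0
D(456) - 1*(-358280) = 0 - 1*(-358280) = 0 + 358280 = 358280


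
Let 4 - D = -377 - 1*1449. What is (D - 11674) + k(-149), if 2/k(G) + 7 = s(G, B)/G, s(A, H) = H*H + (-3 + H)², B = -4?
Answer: -5453725/554 ≈ -9844.3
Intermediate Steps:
s(A, H) = H² + (-3 + H)²
k(G) = 2/(-7 + 65/G) (k(G) = 2/(-7 + ((-4)² + (-3 - 4)²)/G) = 2/(-7 + (16 + (-7)²)/G) = 2/(-7 + (16 + 49)/G) = 2/(-7 + 65/G))
D = 1830 (D = 4 - (-377 - 1*1449) = 4 - (-377 - 1449) = 4 - 1*(-1826) = 4 + 1826 = 1830)
(D - 11674) + k(-149) = (1830 - 11674) + 2*(-149)/(65 - 7*(-149)) = -9844 + 2*(-149)/(65 + 1043) = -9844 + 2*(-149)/1108 = -9844 + 2*(-149)*(1/1108) = -9844 - 149/554 = -5453725/554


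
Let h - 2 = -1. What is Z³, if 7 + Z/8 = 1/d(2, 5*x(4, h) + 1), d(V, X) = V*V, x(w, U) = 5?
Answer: -157464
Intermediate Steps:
h = 1 (h = 2 - 1 = 1)
d(V, X) = V²
Z = -54 (Z = -56 + 8/(2²) = -56 + 8/4 = -56 + 8*(¼) = -56 + 2 = -54)
Z³ = (-54)³ = -157464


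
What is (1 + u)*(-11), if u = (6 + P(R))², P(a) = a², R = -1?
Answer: -550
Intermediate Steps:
u = 49 (u = (6 + (-1)²)² = (6 + 1)² = 7² = 49)
(1 + u)*(-11) = (1 + 49)*(-11) = 50*(-11) = -550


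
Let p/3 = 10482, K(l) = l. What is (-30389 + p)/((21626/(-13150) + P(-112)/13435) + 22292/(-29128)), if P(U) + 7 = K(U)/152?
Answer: -2583703576912150/5892042723283 ≈ -438.51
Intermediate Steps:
P(U) = -7 + U/152
p = 31446 (p = 3*10482 = 31446)
(-30389 + p)/((21626/(-13150) + P(-112)/13435) + 22292/(-29128)) = (-30389 + 31446)/((21626/(-13150) + (-7 + (1/152)*(-112))/13435) + 22292/(-29128)) = 1057/((21626*(-1/13150) + (-7 - 14/19)*(1/13435)) + 22292*(-1/29128)) = 1057/((-10813/6575 - 147/19*1/13435) - 5573/7282) = 1057/((-10813/6575 - 147/255265) - 5573/7282) = 1057/(-552229394/335673475 - 5573/7282) = 1057/(-5892042723283/2444374244950) = 1057*(-2444374244950/5892042723283) = -2583703576912150/5892042723283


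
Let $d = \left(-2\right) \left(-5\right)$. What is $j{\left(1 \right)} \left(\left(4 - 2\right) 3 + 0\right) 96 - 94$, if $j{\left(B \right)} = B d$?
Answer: $5666$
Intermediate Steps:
$d = 10$
$j{\left(B \right)} = 10 B$ ($j{\left(B \right)} = B 10 = 10 B$)
$j{\left(1 \right)} \left(\left(4 - 2\right) 3 + 0\right) 96 - 94 = 10 \cdot 1 \left(\left(4 - 2\right) 3 + 0\right) 96 - 94 = 10 \left(2 \cdot 3 + 0\right) 96 - 94 = 10 \left(6 + 0\right) 96 - 94 = 10 \cdot 6 \cdot 96 - 94 = 60 \cdot 96 - 94 = 5760 - 94 = 5666$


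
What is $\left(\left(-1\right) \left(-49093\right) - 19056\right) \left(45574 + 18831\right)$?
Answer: $1934532985$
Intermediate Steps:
$\left(\left(-1\right) \left(-49093\right) - 19056\right) \left(45574 + 18831\right) = \left(49093 - 19056\right) 64405 = 30037 \cdot 64405 = 1934532985$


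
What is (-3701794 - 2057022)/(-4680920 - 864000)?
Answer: 719852/693115 ≈ 1.0386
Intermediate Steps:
(-3701794 - 2057022)/(-4680920 - 864000) = -5758816/(-5544920) = -5758816*(-1/5544920) = 719852/693115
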